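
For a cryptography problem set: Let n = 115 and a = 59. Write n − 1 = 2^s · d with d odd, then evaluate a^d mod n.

n − 1 = 114 = 2^1 · 57, so s = 1 and d = 57.
Repeated squaring mod 115: 59^1 ≡ 59, 59^2 ≡ 31, 59^4 ≡ 41, 59^8 ≡ 71, 59^16 ≡ 96, 59^32 ≡ 16.
57 = 32 + 16 + 8 + 1, so 59^57 ≡ 16·96·71·59 ≡ 54 (mod 115).

54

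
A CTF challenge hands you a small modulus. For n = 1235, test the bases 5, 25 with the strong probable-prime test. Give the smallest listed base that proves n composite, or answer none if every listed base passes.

n − 1 = 1234 = 2^1 · 617, so s = 1 and d = 617.
Base 5: x_0 = 5^617 mod 1235 = 655. x_0 ∉ {1, 1234} and s = 1, so 5 is a Miller–Rabin witness and 1235 is composite.
Base 25: x_0 = 25^617 mod 1235 = 480. x_0 ∉ {1, 1234} and s = 1, so 25 is a Miller–Rabin witness and 1235 is composite.
The smallest witness among the given bases is 5.

5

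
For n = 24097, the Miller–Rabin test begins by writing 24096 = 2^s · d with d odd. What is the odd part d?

Halving: 24096 → 12048 → 6024 → 3012 → 1506 → 753; 753 is odd.
So 24096 = 2^5 · 753.

753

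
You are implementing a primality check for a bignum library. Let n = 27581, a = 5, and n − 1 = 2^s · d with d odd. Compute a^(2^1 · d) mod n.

1

n − 1 = 27580 = 2^2 · 6895, so s = 2 and d = 6895.
x_0 = 5^6895 mod 27581 = 27580.
x_1 = 27580^2 mod 27581 = 1.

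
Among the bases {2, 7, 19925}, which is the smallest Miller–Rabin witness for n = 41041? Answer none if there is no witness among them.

2

n − 1 = 41040 = 2^4 · 2565, so s = 4 and d = 2565.
Base 2: x_0 = 2^2565 mod 41041 = 27994. x_0 is neither 1 nor 41040, so continue squaring. x_1 = 27994^2 mod 41041 = 27182. x_2 = 27182^2 mod 41041 = 1. x_2 = 1 but x_1 ≠ ±1, a nontrivial square root of 1 — 2 is a witness and 41041 is composite.
Base 7: x_0 = 7^2565 mod 41041 = 1022. x_0 is neither 1 nor 41040, so continue squaring. x_1 = 1022^2 mod 41041 = 18459. x_2 = 18459^2 mod 41041 = 12299. x_3 = 12299^2 mod 41041 = 29316. Reached i = s−1 = 3 without hitting −1: 7 is a Miller–Rabin witness and 41041 is composite.
Base 19925: x_0 = 19925^2565 mod 41041 = 573. x_0 is neither 1 nor 41040, so continue squaring. x_1 = 573^2 mod 41041 = 1. x_1 = 1 but x_0 ≠ ±1, a nontrivial square root of 1 — 19925 is a witness and 41041 is composite.
The smallest witness among the given bases is 2.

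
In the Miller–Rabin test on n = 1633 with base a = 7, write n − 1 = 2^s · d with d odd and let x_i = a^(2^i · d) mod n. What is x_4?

n − 1 = 1632 = 2^5 · 51, so s = 5 and d = 51.
x_0 = 7^51 mod 1633 = 833.
x_1 = 833^2 mod 1633 = 1497.
x_2 = 1497^2 mod 1633 = 533.
x_3 = 533^2 mod 1633 = 1580.
x_4 = 1580^2 mod 1633 = 1176.

1176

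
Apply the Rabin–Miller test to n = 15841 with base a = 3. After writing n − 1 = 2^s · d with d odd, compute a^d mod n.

n − 1 = 15840 = 2^5 · 495, so s = 5 and d = 495.
3^495 mod 15841 = 12802.

12802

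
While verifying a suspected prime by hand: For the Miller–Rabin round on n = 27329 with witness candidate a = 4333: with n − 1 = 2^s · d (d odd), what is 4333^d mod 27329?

n − 1 = 27328 = 2^6 · 427, so s = 6 and d = 427.
By repeated squaring, 4333^427 ≡ 6839 (mod 27329).

6839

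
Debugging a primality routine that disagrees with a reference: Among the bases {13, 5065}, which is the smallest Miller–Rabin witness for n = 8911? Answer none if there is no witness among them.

none

n − 1 = 8910 = 2^1 · 4455, so s = 1 and d = 4455.
Base 13: x_0 = 13^4455 mod 8911 = 8910. x_0 = 8910 ≡ −1, so 13 is not a witness.
Base 5065: x_0 = 5065^4455 mod 8911 = 1. x_0 = 1, so 5065 is not a witness.
No listed base is a witness for 8911.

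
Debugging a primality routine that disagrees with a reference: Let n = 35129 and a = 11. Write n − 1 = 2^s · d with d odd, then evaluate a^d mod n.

34868

n − 1 = 35128 = 2^3 · 4391, so s = 3 and d = 4391.
11^4391 mod 35129 = 34868.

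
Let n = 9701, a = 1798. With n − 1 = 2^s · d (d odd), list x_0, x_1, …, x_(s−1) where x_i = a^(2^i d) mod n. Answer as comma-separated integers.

n − 1 = 9700 = 2^2 · 2425, so s = 2 and d = 2425.
x_0 = 1798^2425 mod 9701 = 3302.
x_1 = 3302^2 mod 9701 = 8981.

3302, 8981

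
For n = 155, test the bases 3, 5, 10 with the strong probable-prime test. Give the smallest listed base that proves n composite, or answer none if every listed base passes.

3

n − 1 = 154 = 2^1 · 77, so s = 1 and d = 77.
Base 3: x_0 = 3^77 mod 155 = 53. x_0 ∉ {1, 154} and s = 1, so 3 is a Miller–Rabin witness and 155 is composite.
Base 5: x_0 = 5^77 mod 155 = 25. x_0 ∉ {1, 154} and s = 1, so 5 is a Miller–Rabin witness and 155 is composite.
Base 10: x_0 = 10^77 mod 155 = 100. x_0 ∉ {1, 154} and s = 1, so 10 is a Miller–Rabin witness and 155 is composite.
The smallest witness among the given bases is 3.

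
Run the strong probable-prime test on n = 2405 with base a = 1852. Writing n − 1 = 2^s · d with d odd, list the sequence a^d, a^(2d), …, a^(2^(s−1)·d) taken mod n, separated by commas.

n − 1 = 2404 = 2^2 · 601, so s = 2 and d = 601.
x_0 = 1852^601 mod 2405 = 1722.
x_1 = 1722^2 mod 2405 = 2324.

1722, 2324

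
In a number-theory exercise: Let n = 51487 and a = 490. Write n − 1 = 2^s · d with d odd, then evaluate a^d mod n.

51486

n − 1 = 51486 = 2^1 · 25743, so s = 1 and d = 25743.
490^25743 mod 51487 = 51486.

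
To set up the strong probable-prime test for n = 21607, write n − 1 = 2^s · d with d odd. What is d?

10803

Halving: 21606 → 10803; 10803 is odd.
So 21606 = 2^1 · 10803.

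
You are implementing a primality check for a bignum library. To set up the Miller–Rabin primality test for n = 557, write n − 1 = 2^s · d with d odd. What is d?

Halving: 556 → 278 → 139; 139 is odd.
So 556 = 2^2 · 139.

139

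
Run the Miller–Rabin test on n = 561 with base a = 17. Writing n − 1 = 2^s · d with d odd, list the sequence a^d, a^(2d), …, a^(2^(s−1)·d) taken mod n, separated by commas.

527, 34, 34, 34

n − 1 = 560 = 2^4 · 35, so s = 4 and d = 35.
x_0 = 17^35 mod 561 = 527.
x_1 = 527^2 mod 561 = 34.
x_2 = 34^2 mod 561 = 34.
x_3 = 34^2 mod 561 = 34.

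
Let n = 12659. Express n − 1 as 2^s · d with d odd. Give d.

Halving: 12658 → 6329; 6329 is odd.
So 12658 = 2^1 · 6329.

6329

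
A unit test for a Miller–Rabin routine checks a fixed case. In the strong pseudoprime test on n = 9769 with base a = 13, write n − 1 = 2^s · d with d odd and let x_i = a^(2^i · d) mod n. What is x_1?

4995

n − 1 = 9768 = 2^3 · 1221, so s = 3 and d = 1221.
Repeated squaring mod 9769: 13^1 ≡ 13, 13^2 ≡ 169, 13^4 ≡ 9023, 13^8 ≡ 9452, 13^16 ≡ 2799, 13^32 ≡ 9432, 13^64 ≡ 6110, 13^128 ≡ 4751, 13^256 ≡ 5611, 13^512 ≡ 7603, 13^1024 ≡ 2436.
1221 = 1024 + 128 + 64 + 4 + 1, so 13^1221 ≡ 2436·4751·6110·9023·13 ≡ 1673 (mod 9769).
x_0 = 1673.
x_1 = 1673^2 mod 9769 = 4995.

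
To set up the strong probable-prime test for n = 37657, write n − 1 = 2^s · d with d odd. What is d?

Halving: 37656 → 18828 → 9414 → 4707; 4707 is odd.
So 37656 = 2^3 · 4707.

4707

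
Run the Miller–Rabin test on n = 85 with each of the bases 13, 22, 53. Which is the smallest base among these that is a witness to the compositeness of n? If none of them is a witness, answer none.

n − 1 = 84 = 2^2 · 21, so s = 2 and d = 21.
Base 13: x_0 = 13^21 mod 85 = 13. x_0 is neither 1 nor 84, so continue squaring. x_1 = 13^2 mod 85 = 84. x_1 ≡ −1, so 13 is not a witness.
Base 22: x_0 = 22^21 mod 85 = 82. x_0 is neither 1 nor 84, so continue squaring. x_1 = 82^2 mod 85 = 9. Reached i = s−1 = 1 without hitting −1: 22 is a Miller–Rabin witness and 85 is composite.
Base 53: x_0 = 53^21 mod 85 = 83. x_0 is neither 1 nor 84, so continue squaring. x_1 = 83^2 mod 85 = 4. Reached i = s−1 = 1 without hitting −1: 53 is a Miller–Rabin witness and 85 is composite.
The smallest witness among the given bases is 22.

22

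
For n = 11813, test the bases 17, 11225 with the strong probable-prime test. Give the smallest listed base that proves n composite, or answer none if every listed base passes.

n − 1 = 11812 = 2^2 · 2953, so s = 2 and d = 2953.
Base 17: x_0 = 17^2953 mod 11813 = 1. x_0 = 1, so 17 is not a witness.
Base 11225: x_0 = 11225^2953 mod 11813 = 8799. x_0 is neither 1 nor 11812, so continue squaring. x_1 = 8799^2 mod 11813 = 11812. x_1 ≡ −1, so 11225 is not a witness.
No listed base is a witness for 11813.

none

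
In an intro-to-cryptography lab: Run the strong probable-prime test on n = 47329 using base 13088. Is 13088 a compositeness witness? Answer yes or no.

n − 1 = 47328 = 2^5 · 1479, so s = 5 and d = 1479.
x_0 = 13088^1479 mod 47329 = 2652.
x_0 is neither 1 nor 47328, so continue squaring.
x_1 = 2652^2 mod 47329 = 28412.
x_2 = 28412^2 mod 47329 = 45649.
x_3 = 45649^2 mod 47329 = 29989.
x_4 = 29989^2 mod 47329 = 41792.
Reached i = s−1 = 4 without hitting −1: 13088 is a Miller–Rabin witness and 47329 is composite.

yes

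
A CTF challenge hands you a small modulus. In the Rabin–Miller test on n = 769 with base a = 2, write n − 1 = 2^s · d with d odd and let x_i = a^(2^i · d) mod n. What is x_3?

712

n − 1 = 768 = 2^8 · 3, so s = 8 and d = 3.
x_0 = 2^3 mod 769 = 8.
x_1 = 8^2 mod 769 = 64.
x_2 = 64^2 mod 769 = 251.
x_3 = 251^2 mod 769 = 712.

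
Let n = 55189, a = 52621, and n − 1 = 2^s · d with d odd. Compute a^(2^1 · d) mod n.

16531

n − 1 = 55188 = 2^2 · 13797, so s = 2 and d = 13797.
x_0 = 52621^13797 mod 55189 = 19064.
x_1 = 19064^2 mod 55189 = 16531.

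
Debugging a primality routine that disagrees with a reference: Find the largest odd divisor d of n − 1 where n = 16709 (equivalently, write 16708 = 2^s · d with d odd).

Halving: 16708 → 8354 → 4177; 4177 is odd.
So 16708 = 2^2 · 4177.

4177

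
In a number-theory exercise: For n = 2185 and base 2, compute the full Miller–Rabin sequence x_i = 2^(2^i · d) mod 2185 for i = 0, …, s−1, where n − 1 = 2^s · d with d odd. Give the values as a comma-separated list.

1547, 634, 2101

n − 1 = 2184 = 2^3 · 273, so s = 3 and d = 273.
x_0 = 2^273 mod 2185 = 1547.
x_1 = 1547^2 mod 2185 = 634.
x_2 = 634^2 mod 2185 = 2101.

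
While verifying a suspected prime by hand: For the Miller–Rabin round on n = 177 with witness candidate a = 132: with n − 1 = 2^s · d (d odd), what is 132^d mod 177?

54

n − 1 = 176 = 2^4 · 11, so s = 4 and d = 11.
By repeated squaring, 132^11 ≡ 54 (mod 177).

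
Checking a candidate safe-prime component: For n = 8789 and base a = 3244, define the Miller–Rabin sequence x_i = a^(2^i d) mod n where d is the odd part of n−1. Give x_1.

518

n − 1 = 8788 = 2^2 · 2197, so s = 2 and d = 2197.
x_0 = 3244^2197 mod 8789 = 6863.
x_1 = 6863^2 mod 8789 = 518.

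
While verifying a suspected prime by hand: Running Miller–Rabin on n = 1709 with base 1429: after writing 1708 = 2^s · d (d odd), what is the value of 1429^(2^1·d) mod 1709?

n − 1 = 1708 = 2^2 · 427, so s = 2 and d = 427.
x_0 = 1429^427 mod 1709 = 1319.
x_1 = 1319^2 mod 1709 = 1708.

1708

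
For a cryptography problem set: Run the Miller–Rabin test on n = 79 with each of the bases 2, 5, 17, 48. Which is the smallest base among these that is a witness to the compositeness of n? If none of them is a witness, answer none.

none

n − 1 = 78 = 2^1 · 39, so s = 1 and d = 39.
Base 2: x_0 = 2^39 mod 79 = 1. x_0 = 1, so 2 is not a witness.
Base 5: x_0 = 5^39 mod 79 = 1. x_0 = 1, so 5 is not a witness.
Base 17: x_0 = 17^39 mod 79 = 78. x_0 = 78 ≡ −1, so 17 is not a witness.
Base 48: x_0 = 48^39 mod 79 = 78. x_0 = 78 ≡ −1, so 48 is not a witness.
No listed base is a witness for 79.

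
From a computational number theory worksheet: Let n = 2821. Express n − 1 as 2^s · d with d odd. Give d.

705

Halving: 2820 → 1410 → 705; 705 is odd.
So 2820 = 2^2 · 705.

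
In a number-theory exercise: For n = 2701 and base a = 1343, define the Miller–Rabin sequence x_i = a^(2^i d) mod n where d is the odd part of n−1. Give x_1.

1925

n − 1 = 2700 = 2^2 · 675, so s = 2 and d = 675.
x_0 = 1343^675 mod 2701 = 813.
x_1 = 813^2 mod 2701 = 1925.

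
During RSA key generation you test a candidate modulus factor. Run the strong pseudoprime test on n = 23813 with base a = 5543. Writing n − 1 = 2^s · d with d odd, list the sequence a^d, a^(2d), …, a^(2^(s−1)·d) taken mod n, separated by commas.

17652, 23812

n − 1 = 23812 = 2^2 · 5953, so s = 2 and d = 5953.
x_0 = 5543^5953 mod 23813 = 17652.
x_1 = 17652^2 mod 23813 = 23812.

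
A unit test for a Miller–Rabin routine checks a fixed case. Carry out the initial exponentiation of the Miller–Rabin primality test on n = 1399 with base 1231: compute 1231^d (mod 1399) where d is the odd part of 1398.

1

n − 1 = 1398 = 2^1 · 699, so s = 1 and d = 699.
1231^699 mod 1399 = 1.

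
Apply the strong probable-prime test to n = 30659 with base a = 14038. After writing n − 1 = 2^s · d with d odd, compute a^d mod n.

n − 1 = 30658 = 2^1 · 15329, so s = 1 and d = 15329.
Repeated squaring mod 30659: 14038^1 ≡ 14038, 14038^2 ≡ 20051, 14038^4 ≡ 11134, 14038^8 ≡ 11619, 14038^16 ≡ 9584, 14038^32 ≡ 29351, 14038^64 ≡ 24619, 14038^128 ≡ 28049, 14038^256 ≡ 5802, 14038^512 ≡ 30281, 14038^1024 ≡ 20248, 14038^2048 ≡ 9356, 14038^4096 ≡ 3291, 14038^8192 ≡ 8054.
15329 = 8192 + 4096 + 2048 + 512 + 256 + 128 + 64 + 32 + 1, so 14038^15329 ≡ 8054·3291·9356·30281·5802·28049·24619·29351·14038 ≡ 17056 (mod 30659).

17056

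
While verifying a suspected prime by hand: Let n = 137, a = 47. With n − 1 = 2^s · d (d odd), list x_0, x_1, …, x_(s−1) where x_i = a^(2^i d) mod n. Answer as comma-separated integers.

96, 37, 136

n − 1 = 136 = 2^3 · 17, so s = 3 and d = 17.
x_0 = 47^17 mod 137 = 96.
x_1 = 96^2 mod 137 = 37.
x_2 = 37^2 mod 137 = 136.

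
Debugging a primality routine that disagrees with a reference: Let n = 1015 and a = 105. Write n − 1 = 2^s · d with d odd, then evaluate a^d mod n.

525

n − 1 = 1014 = 2^1 · 507, so s = 1 and d = 507.
105^507 mod 1015 = 525.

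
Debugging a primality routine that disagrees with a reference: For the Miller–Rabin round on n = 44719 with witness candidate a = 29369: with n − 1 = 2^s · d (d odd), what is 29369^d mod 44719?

n − 1 = 44718 = 2^1 · 22359, so s = 1 and d = 22359.
29369^22359 mod 44719 = 10137.

10137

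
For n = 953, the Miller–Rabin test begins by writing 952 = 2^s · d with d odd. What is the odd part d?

Halving: 952 → 476 → 238 → 119; 119 is odd.
So 952 = 2^3 · 119.

119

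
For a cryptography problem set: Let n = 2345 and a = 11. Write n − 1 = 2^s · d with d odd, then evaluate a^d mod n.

1451

n − 1 = 2344 = 2^3 · 293, so s = 3 and d = 293.
11^293 mod 2345 = 1451.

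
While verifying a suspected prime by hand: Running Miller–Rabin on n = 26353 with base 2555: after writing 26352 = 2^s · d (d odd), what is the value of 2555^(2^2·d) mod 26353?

n − 1 = 26352 = 2^4 · 1647, so s = 4 and d = 1647.
x_0 = 2555^1647 mod 26353 = 19856.
x_1 = 19856^2 mod 26353 = 19856.
x_2 = 19856^2 mod 26353 = 19856.

19856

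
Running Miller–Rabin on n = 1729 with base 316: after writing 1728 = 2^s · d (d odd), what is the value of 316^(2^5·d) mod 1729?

1

n − 1 = 1728 = 2^6 · 27, so s = 6 and d = 27.
Repeated squaring mod 1729: 316^1 ≡ 316, 316^2 ≡ 1303, 316^4 ≡ 1660, 316^8 ≡ 1303, 316^16 ≡ 1660.
27 = 16 + 8 + 2 + 1, so 316^27 ≡ 1660·1303·1303·316 ≡ 246 (mod 1729).
x_0 = 246.
x_1 = 246^2 mod 1729 = 1.
x_2 = 1^2 mod 1729 = 1.
x_3 = 1^2 mod 1729 = 1.
x_4 = 1^2 mod 1729 = 1.
x_5 = 1^2 mod 1729 = 1.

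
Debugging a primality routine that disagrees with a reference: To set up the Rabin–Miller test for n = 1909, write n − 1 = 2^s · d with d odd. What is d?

477

Halving: 1908 → 954 → 477; 477 is odd.
So 1908 = 2^2 · 477.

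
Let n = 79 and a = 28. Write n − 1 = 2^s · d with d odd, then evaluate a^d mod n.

78

n − 1 = 78 = 2^1 · 39, so s = 1 and d = 39.
Repeated squaring mod 79: 28^1 ≡ 28, 28^2 ≡ 73, 28^4 ≡ 36, 28^8 ≡ 32, 28^16 ≡ 76, 28^32 ≡ 9.
39 = 32 + 4 + 2 + 1, so 28^39 ≡ 9·36·73·28 ≡ 78 (mod 79).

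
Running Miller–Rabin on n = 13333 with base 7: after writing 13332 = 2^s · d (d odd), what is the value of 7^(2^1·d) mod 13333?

n − 1 = 13332 = 2^2 · 3333, so s = 2 and d = 3333.
x_0 = 7^3333 mod 13333 = 4086.
x_1 = 4086^2 mod 13333 = 2480.

2480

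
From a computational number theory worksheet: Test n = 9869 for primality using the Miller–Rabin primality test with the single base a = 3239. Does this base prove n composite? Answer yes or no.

n − 1 = 9868 = 2^2 · 2467, so s = 2 and d = 2467.
Repeated squaring mod 9869: 3239^1 ≡ 3239, 3239^2 ≡ 374, 3239^4 ≡ 1710, 3239^8 ≡ 2876, 3239^16 ≡ 1154, 3239^32 ≡ 9270, 3239^64 ≡ 3517, 3239^128 ≡ 3432, 3239^256 ≡ 4907, 3239^512 ≡ 8158, 3239^1024 ≡ 6297, 3239^2048 ≡ 8436.
2467 = 2048 + 256 + 128 + 32 + 2 + 1, so 3239^2467 ≡ 8436·4907·3432·9270·374·3239 ≡ 4768 (mod 9869).
x_0 = 3239^2467 mod 9869 = 4768.
x_0 is neither 1 nor 9868, so continue squaring.
x_1 = 4768^2 mod 9869 = 5517.
Reached i = s−1 = 1 without hitting −1: 3239 is a Miller–Rabin witness and 9869 is composite.

yes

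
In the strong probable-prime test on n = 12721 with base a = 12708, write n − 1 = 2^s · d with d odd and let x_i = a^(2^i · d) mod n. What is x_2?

5730

n − 1 = 12720 = 2^4 · 795, so s = 4 and d = 795.
By repeated squaring, 12708^795 ≡ 9808 (mod 12721).
x_0 = 9808.
x_1 = 9808^2 mod 12721 = 662.
x_2 = 662^2 mod 12721 = 5730.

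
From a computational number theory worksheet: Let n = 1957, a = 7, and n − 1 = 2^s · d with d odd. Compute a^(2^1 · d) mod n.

267

n − 1 = 1956 = 2^2 · 489, so s = 2 and d = 489.
x_0 = 7^489 mod 1957 = 1521.
x_1 = 1521^2 mod 1957 = 267.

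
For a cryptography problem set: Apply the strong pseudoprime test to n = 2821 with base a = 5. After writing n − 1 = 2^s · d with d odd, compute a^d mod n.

n − 1 = 2820 = 2^2 · 705, so s = 2 and d = 705.
By repeated squaring, 5^705 ≡ 993 (mod 2821).

993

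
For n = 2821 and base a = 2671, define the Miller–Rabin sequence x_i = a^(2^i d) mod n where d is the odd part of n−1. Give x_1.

n − 1 = 2820 = 2^2 · 705, so s = 2 and d = 705.
Repeated squaring mod 2821: 2671^1 ≡ 2671, 2671^2 ≡ 2753, 2671^4 ≡ 1803, 2671^8 ≡ 1017, 2671^16 ≡ 1803, 2671^32 ≡ 1017, 2671^64 ≡ 1803, 2671^128 ≡ 1017, 2671^256 ≡ 1803, 2671^512 ≡ 1017.
705 = 512 + 128 + 64 + 1, so 2671^705 ≡ 1017·1017·1803·2671 ≡ 2605 (mod 2821).
x_0 = 2605.
x_1 = 2605^2 mod 2821 = 1520.

1520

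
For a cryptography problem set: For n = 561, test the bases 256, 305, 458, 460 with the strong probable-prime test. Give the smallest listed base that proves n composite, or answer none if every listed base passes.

n − 1 = 560 = 2^4 · 35, so s = 4 and d = 35.
Base 256: x_0 = 256^35 mod 561 = 1. x_0 = 1, so 256 is not a witness.
Base 305: x_0 = 305^35 mod 561 = 560. x_0 = 560 ≡ −1, so 305 is not a witness.
Base 458: x_0 = 458^35 mod 561 = 560. x_0 = 560 ≡ −1, so 458 is not a witness.
Base 460: x_0 = 460^35 mod 561 = 1. x_0 = 1, so 460 is not a witness.
No listed base is a witness for 561.

none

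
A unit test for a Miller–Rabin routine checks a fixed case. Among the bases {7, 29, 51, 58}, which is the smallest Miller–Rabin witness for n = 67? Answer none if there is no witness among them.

n − 1 = 66 = 2^1 · 33, so s = 1 and d = 33.
Base 7: x_0 = 7^33 mod 67 = 66. x_0 = 66 ≡ −1, so 7 is not a witness.
Base 29: x_0 = 29^33 mod 67 = 1. x_0 = 1, so 29 is not a witness.
Base 51: x_0 = 51^33 mod 67 = 66. x_0 = 66 ≡ −1, so 51 is not a witness.
Base 58: x_0 = 58^33 mod 67 = 66. x_0 = 66 ≡ −1, so 58 is not a witness.
No listed base is a witness for 67.

none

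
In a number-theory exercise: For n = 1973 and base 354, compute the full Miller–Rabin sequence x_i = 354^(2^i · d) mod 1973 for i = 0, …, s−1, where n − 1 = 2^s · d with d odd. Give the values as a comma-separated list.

1972, 1

n − 1 = 1972 = 2^2 · 493, so s = 2 and d = 493.
x_0 = 354^493 mod 1973 = 1972.
x_1 = 1972^2 mod 1973 = 1.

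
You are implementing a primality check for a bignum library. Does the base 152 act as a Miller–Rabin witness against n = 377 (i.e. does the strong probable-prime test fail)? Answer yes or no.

yes

n − 1 = 376 = 2^3 · 47, so s = 3 and d = 47.
x_0 = 152^47 mod 377 = 16.
x_0 is neither 1 nor 376, so continue squaring.
x_1 = 16^2 mod 377 = 256.
x_2 = 256^2 mod 377 = 315.
Reached i = s−1 = 2 without hitting −1: 152 is a Miller–Rabin witness and 377 is composite.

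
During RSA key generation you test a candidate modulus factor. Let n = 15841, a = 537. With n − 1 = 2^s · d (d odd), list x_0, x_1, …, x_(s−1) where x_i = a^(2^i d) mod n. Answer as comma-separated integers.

n − 1 = 15840 = 2^5 · 495, so s = 5 and d = 495.
x_0 = 537^495 mod 15841 = 6852.
x_1 = 6852^2 mod 15841 = 13021.
x_2 = 13021^2 mod 15841 = 218.
x_3 = 218^2 mod 15841 = 1.
x_4 = 1^2 mod 15841 = 1.

6852, 13021, 218, 1, 1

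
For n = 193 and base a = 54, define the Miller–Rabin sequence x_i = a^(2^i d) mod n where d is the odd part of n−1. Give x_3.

n − 1 = 192 = 2^6 · 3, so s = 6 and d = 3.
x_0 = 54^3 mod 193 = 169.
x_1 = 169^2 mod 193 = 190.
x_2 = 190^2 mod 193 = 9.
x_3 = 9^2 mod 193 = 81.

81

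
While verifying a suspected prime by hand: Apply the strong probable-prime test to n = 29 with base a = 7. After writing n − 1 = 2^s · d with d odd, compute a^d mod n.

1

n − 1 = 28 = 2^2 · 7, so s = 2 and d = 7.
7^7 mod 29 = 1.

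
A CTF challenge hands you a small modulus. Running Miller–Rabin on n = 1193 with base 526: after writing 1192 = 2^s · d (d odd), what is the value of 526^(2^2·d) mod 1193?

n − 1 = 1192 = 2^3 · 149, so s = 3 and d = 149.
x_0 = 526^149 mod 1193 = 669.
x_1 = 669^2 mod 1193 = 186.
x_2 = 186^2 mod 1193 = 1192.

1192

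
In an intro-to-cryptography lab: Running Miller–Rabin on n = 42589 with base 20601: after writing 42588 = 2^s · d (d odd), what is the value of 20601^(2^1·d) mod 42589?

n − 1 = 42588 = 2^2 · 10647, so s = 2 and d = 10647.
x_0 = 20601^10647 mod 42589 = 19291.
x_1 = 19291^2 mod 42589 = 42588.

42588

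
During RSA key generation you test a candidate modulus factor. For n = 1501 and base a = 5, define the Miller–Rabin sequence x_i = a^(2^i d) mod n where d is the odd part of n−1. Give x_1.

87

n − 1 = 1500 = 2^2 · 375, so s = 2 and d = 375.
x_0 = 5^375 mod 1501 = 729.
x_1 = 729^2 mod 1501 = 87.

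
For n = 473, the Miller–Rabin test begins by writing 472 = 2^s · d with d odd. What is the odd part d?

Halving: 472 → 236 → 118 → 59; 59 is odd.
So 472 = 2^3 · 59.

59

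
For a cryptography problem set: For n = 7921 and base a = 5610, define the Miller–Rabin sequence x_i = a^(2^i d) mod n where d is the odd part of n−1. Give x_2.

5873

n − 1 = 7920 = 2^4 · 495, so s = 4 and d = 495.
x_0 = 5610^495 mod 7921 = 1921.
x_1 = 1921^2 mod 7921 = 6976.
x_2 = 6976^2 mod 7921 = 5873.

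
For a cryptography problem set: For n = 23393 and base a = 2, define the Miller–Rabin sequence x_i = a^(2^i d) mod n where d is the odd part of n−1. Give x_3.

n − 1 = 23392 = 2^5 · 731, so s = 5 and d = 731.
By repeated squaring, 2^731 ≡ 7544 (mod 23393).
x_0 = 7544.
x_1 = 7544^2 mod 23393 = 20160.
x_2 = 20160^2 mod 23393 = 19011.
x_3 = 19011^2 mod 23393 = 19664.

19664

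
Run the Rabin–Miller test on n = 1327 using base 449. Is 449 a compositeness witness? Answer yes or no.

n − 1 = 1326 = 2^1 · 663, so s = 1 and d = 663.
x_0 = 449^663 mod 1327 = 1.
x_0 = 1, so 449 is not a witness.

no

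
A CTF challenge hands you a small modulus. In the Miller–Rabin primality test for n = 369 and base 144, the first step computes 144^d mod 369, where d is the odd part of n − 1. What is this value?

36

n − 1 = 368 = 2^4 · 23, so s = 4 and d = 23.
By repeated squaring, 144^23 ≡ 36 (mod 369).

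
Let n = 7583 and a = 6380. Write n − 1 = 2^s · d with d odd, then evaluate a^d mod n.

7582

n − 1 = 7582 = 2^1 · 3791, so s = 1 and d = 3791.
6380^3791 mod 7583 = 7582.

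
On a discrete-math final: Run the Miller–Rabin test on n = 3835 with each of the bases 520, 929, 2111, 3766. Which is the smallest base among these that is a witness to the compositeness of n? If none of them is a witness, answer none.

520

n − 1 = 3834 = 2^1 · 1917, so s = 1 and d = 1917.
Base 520: x_0 = 520^1917 mod 3835 = 1560. x_0 ∉ {1, 3834} and s = 1, so 520 is a Miller–Rabin witness and 3835 is composite.
Base 929: x_0 = 929^1917 mod 3835 = 1994. x_0 ∉ {1, 3834} and s = 1, so 929 is a Miller–Rabin witness and 3835 is composite.
Base 2111: x_0 = 2111^1917 mod 3835 = 1461. x_0 ∉ {1, 3834} and s = 1, so 2111 is a Miller–Rabin witness and 3835 is composite.
Base 3766: x_0 = 3766^1917 mod 3835 = 1301. x_0 ∉ {1, 3834} and s = 1, so 3766 is a Miller–Rabin witness and 3835 is composite.
The smallest witness among the given bases is 520.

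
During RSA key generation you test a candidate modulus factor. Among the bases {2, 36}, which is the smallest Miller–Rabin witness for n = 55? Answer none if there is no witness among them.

2

n − 1 = 54 = 2^1 · 27, so s = 1 and d = 27.
Base 2: x_0 = 2^27 mod 55 = 18. x_0 ∉ {1, 54} and s = 1, so 2 is a Miller–Rabin witness and 55 is composite.
Base 36: x_0 = 36^27 mod 55 = 31. x_0 ∉ {1, 54} and s = 1, so 36 is a Miller–Rabin witness and 55 is composite.
The smallest witness among the given bases is 2.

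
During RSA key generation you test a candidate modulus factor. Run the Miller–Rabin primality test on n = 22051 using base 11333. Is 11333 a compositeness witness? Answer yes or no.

n − 1 = 22050 = 2^1 · 11025, so s = 1 and d = 11025.
x_0 = 11333^11025 mod 22051 = 22050.
x_0 = 22050 ≡ −1, so 11333 is not a witness.

no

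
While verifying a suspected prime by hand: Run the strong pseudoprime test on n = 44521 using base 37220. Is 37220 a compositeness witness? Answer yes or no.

no

n − 1 = 44520 = 2^3 · 5565, so s = 3 and d = 5565.
Repeated squaring mod 44521: 37220^1 ≡ 37220, 37220^2 ≡ 12964, 37220^4 ≡ 43042, 37220^8 ≡ 5912, 37220^16 ≡ 2759, 37220^32 ≡ 43511, 37220^64 ≡ 40638, 37220^128 ≡ 29591, 37220^256 ≡ 32774, 37220^512 ≡ 21430, 37220^1024 ≡ 10785, 37220^2048 ≡ 27373, 37220^4096 ≡ 37220.
5565 = 4096 + 1024 + 256 + 128 + 32 + 16 + 8 + 4 + 1, so 37220^5565 ≡ 37220·10785·32774·29591·43511·2759·5912·43042·37220 ≡ 1 (mod 44521).
x_0 = 37220^5565 mod 44521 = 1.
x_0 = 1, so 37220 is not a witness.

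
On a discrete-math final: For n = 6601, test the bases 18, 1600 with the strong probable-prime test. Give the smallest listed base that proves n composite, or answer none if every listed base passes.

none

n − 1 = 6600 = 2^3 · 825, so s = 3 and d = 825.
Base 18: x_0 = 18^825 mod 6601 = 1. x_0 = 1, so 18 is not a witness.
Base 1600: x_0 = 1600^825 mod 6601 = 1. x_0 = 1, so 1600 is not a witness.
No listed base is a witness for 6601.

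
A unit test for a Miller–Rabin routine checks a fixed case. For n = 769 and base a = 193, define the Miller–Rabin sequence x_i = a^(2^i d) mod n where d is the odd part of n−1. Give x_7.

1

n − 1 = 768 = 2^8 · 3, so s = 8 and d = 3.
x_0 = 193^3 mod 769 = 445.
x_1 = 445^2 mod 769 = 392.
x_2 = 392^2 mod 769 = 633.
x_3 = 633^2 mod 769 = 40.
x_4 = 40^2 mod 769 = 62.
x_5 = 62^2 mod 769 = 768.
x_6 = 768^2 mod 769 = 1.
x_7 = 1^2 mod 769 = 1.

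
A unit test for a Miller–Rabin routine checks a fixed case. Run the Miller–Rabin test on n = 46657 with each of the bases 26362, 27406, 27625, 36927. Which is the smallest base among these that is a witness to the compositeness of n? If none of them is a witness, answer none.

27406

n − 1 = 46656 = 2^6 · 729, so s = 6 and d = 729.
Base 26362: x_0 = 26362^729 mod 46657 = 5507. x_0 is neither 1 nor 46656, so continue squaring. x_1 = 5507^2 mod 46657 = 46656. x_1 ≡ −1, so 26362 is not a witness.
Base 27406: x_0 = 27406^729 mod 46657 = 5218. x_0 is neither 1 nor 46656, so continue squaring. x_1 = 5218^2 mod 46657 = 26493. x_2 = 26493^2 mod 46657 = 17798. x_3 = 17798^2 mod 46657 = 14431. x_4 = 14431^2 mod 46657 = 23570. x_5 = 23570^2 mod 46657 = 1. x_5 = 1 but x_4 ≠ ±1, a nontrivial square root of 1 — 27406 is a witness and 46657 is composite.
Base 27625: x_0 = 27625^729 mod 46657 = 8775. x_0 is neither 1 nor 46656, so continue squaring. x_1 = 8775^2 mod 46657 = 16575. x_2 = 16575^2 mod 46657 = 14209. x_3 = 14209^2 mod 46657 = 10842. x_4 = 10842^2 mod 46657 = 19981. x_5 = 19981^2 mod 46657 = 43069. Reached i = s−1 = 5 without hitting −1: 27625 is a Miller–Rabin witness and 46657 is composite.
Base 36927: x_0 = 36927^729 mod 46657 = 46288. x_0 is neither 1 nor 46656, so continue squaring. x_1 = 46288^2 mod 46657 = 42847. x_2 = 42847^2 mod 46657 = 5773. x_3 = 5773^2 mod 46657 = 14431. x_4 = 14431^2 mod 46657 = 23570. x_5 = 23570^2 mod 46657 = 1. x_5 = 1 but x_4 ≠ ±1, a nontrivial square root of 1 — 36927 is a witness and 46657 is composite.
The smallest witness among the given bases is 27406.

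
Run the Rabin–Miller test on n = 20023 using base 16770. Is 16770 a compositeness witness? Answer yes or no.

n − 1 = 20022 = 2^1 · 10011, so s = 1 and d = 10011.
x_0 = 16770^10011 mod 20023 = 1.
x_0 = 1, so 16770 is not a witness.

no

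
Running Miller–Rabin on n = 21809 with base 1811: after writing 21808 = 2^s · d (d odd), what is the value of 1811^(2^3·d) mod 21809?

6185

n − 1 = 21808 = 2^4 · 1363, so s = 4 and d = 1363.
Repeated squaring mod 21809: 1811^1 ≡ 1811, 1811^2 ≡ 8371, 1811^4 ≡ 1324, 1811^8 ≡ 8256, 1811^16 ≡ 8411, 1811^32 ≡ 18334, 1811^64 ≡ 15248, 1811^128 ≡ 17564, 1811^256 ≡ 5791, 1811^512 ≡ 15248, 1811^1024 ≡ 17564.
1363 = 1024 + 256 + 64 + 16 + 2 + 1, so 1811^1363 ≡ 17564·5791·15248·8411·8371·1811 ≡ 16578 (mod 21809).
x_0 = 16578.
x_1 = 16578^2 mod 21809 = 14875.
x_2 = 14875^2 mod 21809 = 13320.
x_3 = 13320^2 mod 21809 = 6185.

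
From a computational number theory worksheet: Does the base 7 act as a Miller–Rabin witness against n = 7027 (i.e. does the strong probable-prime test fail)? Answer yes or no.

n − 1 = 7026 = 2^1 · 3513, so s = 1 and d = 3513.
x_0 = 7^3513 mod 7027 = 1.
x_0 = 1, so 7 is not a witness.

no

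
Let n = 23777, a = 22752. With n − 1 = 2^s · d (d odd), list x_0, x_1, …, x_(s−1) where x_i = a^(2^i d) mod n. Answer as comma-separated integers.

n − 1 = 23776 = 2^5 · 743, so s = 5 and d = 743.
x_0 = 22752^743 mod 23777 = 6533.
x_1 = 6533^2 mod 23777 = 374.
x_2 = 374^2 mod 23777 = 20991.
x_3 = 20991^2 mod 23777 = 10494.
x_4 = 10494^2 mod 23777 = 12749.

6533, 374, 20991, 10494, 12749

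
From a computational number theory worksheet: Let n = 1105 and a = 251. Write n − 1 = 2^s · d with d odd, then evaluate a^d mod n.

506

n − 1 = 1104 = 2^4 · 69, so s = 4 and d = 69.
Repeated squaring mod 1105: 251^1 ≡ 251, 251^2 ≡ 16, 251^4 ≡ 256, 251^8 ≡ 341, 251^16 ≡ 256, 251^32 ≡ 341, 251^64 ≡ 256.
69 = 64 + 4 + 1, so 251^69 ≡ 256·256·251 ≡ 506 (mod 1105).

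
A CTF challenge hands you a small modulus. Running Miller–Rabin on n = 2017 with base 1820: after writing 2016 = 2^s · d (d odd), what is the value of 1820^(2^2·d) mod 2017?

1788

n − 1 = 2016 = 2^5 · 63, so s = 5 and d = 63.
x_0 = 1820^63 mod 2017 = 1326.
x_1 = 1326^2 mod 2017 = 1469.
x_2 = 1469^2 mod 2017 = 1788.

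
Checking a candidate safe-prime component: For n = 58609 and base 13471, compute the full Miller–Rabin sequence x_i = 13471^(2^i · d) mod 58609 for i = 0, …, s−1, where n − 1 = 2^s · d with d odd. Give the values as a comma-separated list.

40545, 31793, 24035, 30921

n − 1 = 58608 = 2^4 · 3663, so s = 4 and d = 3663.
x_0 = 13471^3663 mod 58609 = 40545.
x_1 = 40545^2 mod 58609 = 31793.
x_2 = 31793^2 mod 58609 = 24035.
x_3 = 24035^2 mod 58609 = 30921.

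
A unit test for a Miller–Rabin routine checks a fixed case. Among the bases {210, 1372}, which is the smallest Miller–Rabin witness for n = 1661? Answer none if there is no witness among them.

n − 1 = 1660 = 2^2 · 415, so s = 2 and d = 415.
Base 210: x_0 = 210^415 mod 1661 = 1. x_0 = 1, so 210 is not a witness.
Base 1372: x_0 = 1372^415 mod 1661 = 1506. x_0 is neither 1 nor 1660, so continue squaring. x_1 = 1506^2 mod 1661 = 771. Reached i = s−1 = 1 without hitting −1: 1372 is a Miller–Rabin witness and 1661 is composite.
The smallest witness among the given bases is 1372.

1372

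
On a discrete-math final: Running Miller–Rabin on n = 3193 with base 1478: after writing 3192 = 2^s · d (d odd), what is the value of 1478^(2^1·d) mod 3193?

n − 1 = 3192 = 2^3 · 399, so s = 3 and d = 399.
x_0 = 1478^399 mod 3193 = 1503.
x_1 = 1503^2 mod 3193 = 1558.

1558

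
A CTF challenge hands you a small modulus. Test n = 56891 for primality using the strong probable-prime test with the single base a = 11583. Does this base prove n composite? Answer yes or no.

no

n − 1 = 56890 = 2^1 · 28445, so s = 1 and d = 28445.
x_0 = 11583^28445 mod 56891 = 1.
x_0 = 1, so 11583 is not a witness.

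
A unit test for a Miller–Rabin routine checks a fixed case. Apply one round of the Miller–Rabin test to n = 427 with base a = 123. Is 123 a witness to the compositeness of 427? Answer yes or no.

n − 1 = 426 = 2^1 · 213, so s = 1 and d = 213.
x_0 = 123^213 mod 427 = 1.
x_0 = 1, so 123 is not a witness.

no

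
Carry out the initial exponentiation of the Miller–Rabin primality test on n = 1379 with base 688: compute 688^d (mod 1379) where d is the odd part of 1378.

760

n − 1 = 1378 = 2^1 · 689, so s = 1 and d = 689.
688^689 mod 1379 = 760.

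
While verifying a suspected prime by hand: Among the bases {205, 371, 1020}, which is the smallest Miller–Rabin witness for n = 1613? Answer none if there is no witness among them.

none

n − 1 = 1612 = 2^2 · 403, so s = 2 and d = 403.
Base 205: x_0 = 205^403 mod 1613 = 1. x_0 = 1, so 205 is not a witness.
Base 371: x_0 = 371^403 mod 1613 = 1. x_0 = 1, so 371 is not a witness.
Base 1020: x_0 = 1020^403 mod 1613 = 1612. x_0 = 1612 ≡ −1, so 1020 is not a witness.
No listed base is a witness for 1613.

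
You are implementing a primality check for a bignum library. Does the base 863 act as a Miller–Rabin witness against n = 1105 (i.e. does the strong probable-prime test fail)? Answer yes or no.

n − 1 = 1104 = 2^4 · 69, so s = 4 and d = 69.
x_0 = 863^69 mod 1105 = 863.
x_0 is neither 1 nor 1104, so continue squaring.
x_1 = 863^2 mod 1105 = 1104.
x_1 ≡ −1, so 863 is not a witness.

no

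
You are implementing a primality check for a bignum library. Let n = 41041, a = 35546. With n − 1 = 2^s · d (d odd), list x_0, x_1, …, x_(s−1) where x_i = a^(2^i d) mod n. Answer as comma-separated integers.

15456, 29316, 29316, 29316

n − 1 = 41040 = 2^4 · 2565, so s = 4 and d = 2565.
x_0 = 35546^2565 mod 41041 = 15456.
x_1 = 15456^2 mod 41041 = 29316.
x_2 = 29316^2 mod 41041 = 29316.
x_3 = 29316^2 mod 41041 = 29316.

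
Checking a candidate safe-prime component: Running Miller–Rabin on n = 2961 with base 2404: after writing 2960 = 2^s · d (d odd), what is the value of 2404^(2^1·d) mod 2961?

613

n − 1 = 2960 = 2^4 · 185, so s = 4 and d = 185.
x_0 = 2404^185 mod 2961 = 712.
x_1 = 712^2 mod 2961 = 613.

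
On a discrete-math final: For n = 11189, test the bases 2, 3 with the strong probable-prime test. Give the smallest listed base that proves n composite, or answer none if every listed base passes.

2

n − 1 = 11188 = 2^2 · 2797, so s = 2 and d = 2797.
Base 2: x_0 = 2^2797 mod 11189 = 1569. x_0 is neither 1 nor 11188, so continue squaring. x_1 = 1569^2 mod 11189 = 181. Reached i = s−1 = 1 without hitting −1: 2 is a Miller–Rabin witness and 11189 is composite.
Base 3: x_0 = 3^2797 mod 11189 = 898. x_0 is neither 1 nor 11188, so continue squaring. x_1 = 898^2 mod 11189 = 796. Reached i = s−1 = 1 without hitting −1: 3 is a Miller–Rabin witness and 11189 is composite.
The smallest witness among the given bases is 2.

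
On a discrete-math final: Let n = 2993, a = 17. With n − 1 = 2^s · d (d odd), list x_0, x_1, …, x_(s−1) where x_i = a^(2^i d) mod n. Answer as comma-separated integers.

n − 1 = 2992 = 2^4 · 187, so s = 4 and d = 187.
x_0 = 17^187 mod 2993 = 1627.
x_1 = 1627^2 mod 2993 = 1317.
x_2 = 1317^2 mod 2993 = 1542.
x_3 = 1542^2 mod 2993 = 1322.

1627, 1317, 1542, 1322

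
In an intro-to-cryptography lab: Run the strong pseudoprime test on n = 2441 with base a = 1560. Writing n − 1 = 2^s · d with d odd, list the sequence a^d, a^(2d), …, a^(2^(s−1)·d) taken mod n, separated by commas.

1319, 1769, 2440

n − 1 = 2440 = 2^3 · 305, so s = 3 and d = 305.
x_0 = 1560^305 mod 2441 = 1319.
x_1 = 1319^2 mod 2441 = 1769.
x_2 = 1769^2 mod 2441 = 2440.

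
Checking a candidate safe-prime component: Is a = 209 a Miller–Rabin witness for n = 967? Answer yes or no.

n − 1 = 966 = 2^1 · 483, so s = 1 and d = 483.
x_0 = 209^483 mod 967 = 966.
x_0 = 966 ≡ −1, so 209 is not a witness.

no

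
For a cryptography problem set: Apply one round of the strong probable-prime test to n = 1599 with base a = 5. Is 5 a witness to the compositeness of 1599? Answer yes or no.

n − 1 = 1598 = 2^1 · 799, so s = 1 and d = 799.
x_0 = 5^799 mod 1599 = 320.
x_0 ∉ {1, 1598} and s = 1, so 5 is a Miller–Rabin witness and 1599 is composite.

yes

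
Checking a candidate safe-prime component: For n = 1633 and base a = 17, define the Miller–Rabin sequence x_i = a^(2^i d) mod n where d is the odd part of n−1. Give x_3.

n − 1 = 1632 = 2^5 · 51, so s = 5 and d = 51.
Repeated squaring mod 1633: 17^1 ≡ 17, 17^2 ≡ 289, 17^4 ≡ 238, 17^8 ≡ 1122, 17^16 ≡ 1474, 17^32 ≡ 786.
51 = 32 + 16 + 2 + 1, so 17^51 ≡ 786·1474·289·17 ≡ 940 (mod 1633).
x_0 = 940.
x_1 = 940^2 mod 1633 = 147.
x_2 = 147^2 mod 1633 = 380.
x_3 = 380^2 mod 1633 = 696.

696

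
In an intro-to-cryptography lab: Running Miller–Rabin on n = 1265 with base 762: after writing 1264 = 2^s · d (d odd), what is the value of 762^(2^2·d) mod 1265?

696

n − 1 = 1264 = 2^4 · 79, so s = 4 and d = 79.
Repeated squaring mod 1265: 762^1 ≡ 762, 762^2 ≡ 9, 762^4 ≡ 81, 762^8 ≡ 236, 762^16 ≡ 36, 762^32 ≡ 31, 762^64 ≡ 961.
79 = 64 + 8 + 4 + 2 + 1, so 762^79 ≡ 961·236·81·9·762 ≡ 653 (mod 1265).
x_0 = 653.
x_1 = 653^2 mod 1265 = 104.
x_2 = 104^2 mod 1265 = 696.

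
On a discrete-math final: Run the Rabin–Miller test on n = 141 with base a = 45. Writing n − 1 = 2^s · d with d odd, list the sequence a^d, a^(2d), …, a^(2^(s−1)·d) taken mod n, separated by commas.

n − 1 = 140 = 2^2 · 35, so s = 2 and d = 35.
x_0 = 45^35 mod 141 = 87.
x_1 = 87^2 mod 141 = 96.

87, 96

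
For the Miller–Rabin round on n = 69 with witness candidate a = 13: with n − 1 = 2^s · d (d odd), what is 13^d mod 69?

52

n − 1 = 68 = 2^2 · 17, so s = 2 and d = 17.
13^17 mod 69 = 52.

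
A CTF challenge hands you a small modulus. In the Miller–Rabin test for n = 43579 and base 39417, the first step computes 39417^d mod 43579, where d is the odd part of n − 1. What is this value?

n − 1 = 43578 = 2^1 · 21789, so s = 1 and d = 21789.
By repeated squaring, 39417^21789 ≡ 43578 (mod 43579).

43578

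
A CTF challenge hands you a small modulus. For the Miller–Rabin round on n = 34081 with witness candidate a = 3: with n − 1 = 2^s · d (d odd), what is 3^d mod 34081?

13888

n − 1 = 34080 = 2^5 · 1065, so s = 5 and d = 1065.
3^1065 mod 34081 = 13888.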